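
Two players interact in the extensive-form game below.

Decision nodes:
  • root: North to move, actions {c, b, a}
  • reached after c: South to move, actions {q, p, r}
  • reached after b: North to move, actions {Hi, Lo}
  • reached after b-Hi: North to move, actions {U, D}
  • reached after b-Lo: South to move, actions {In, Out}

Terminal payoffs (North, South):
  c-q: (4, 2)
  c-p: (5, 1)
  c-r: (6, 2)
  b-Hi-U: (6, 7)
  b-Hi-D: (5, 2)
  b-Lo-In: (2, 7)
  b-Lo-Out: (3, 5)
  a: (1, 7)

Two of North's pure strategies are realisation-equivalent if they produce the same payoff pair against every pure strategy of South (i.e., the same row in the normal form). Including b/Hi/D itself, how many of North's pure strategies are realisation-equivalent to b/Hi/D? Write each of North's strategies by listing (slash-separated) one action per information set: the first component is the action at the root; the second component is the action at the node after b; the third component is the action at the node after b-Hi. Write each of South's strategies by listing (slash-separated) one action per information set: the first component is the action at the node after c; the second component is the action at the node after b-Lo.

Row for b/Hi/D (columns q/In, q/Out, p/In, p/Out, r/In, r/Out): (5,2) (5,2) (5,2) (5,2) (5,2) (5,2).
Every one of North's information sets is on the play path for some reply by South when North follows b/Hi/D.
Changing the action at any of them therefore changes at least one column, so only b/Hi/D itself gives this row.

1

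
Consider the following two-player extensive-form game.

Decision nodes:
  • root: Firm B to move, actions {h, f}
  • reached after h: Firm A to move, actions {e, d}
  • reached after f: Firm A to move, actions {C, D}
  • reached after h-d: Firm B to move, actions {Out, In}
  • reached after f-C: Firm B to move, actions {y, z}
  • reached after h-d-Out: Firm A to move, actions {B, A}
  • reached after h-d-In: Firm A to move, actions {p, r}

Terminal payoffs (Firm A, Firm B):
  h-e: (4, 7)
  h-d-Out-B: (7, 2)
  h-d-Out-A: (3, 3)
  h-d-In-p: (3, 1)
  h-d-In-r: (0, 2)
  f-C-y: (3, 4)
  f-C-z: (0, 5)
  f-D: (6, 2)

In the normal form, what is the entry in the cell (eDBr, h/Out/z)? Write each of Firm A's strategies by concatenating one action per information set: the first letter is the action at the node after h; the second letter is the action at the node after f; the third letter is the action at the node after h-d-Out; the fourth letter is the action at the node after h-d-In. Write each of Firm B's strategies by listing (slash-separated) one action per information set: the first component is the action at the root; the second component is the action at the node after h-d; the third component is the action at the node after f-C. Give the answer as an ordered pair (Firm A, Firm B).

Trace the play path from the root:
  Firm B plays h
  Firm A plays e at [h]
→ terminal payoff (4, 7).
(Firm A's choice at the node after f is never reached on this path, so it doesn't affect the outcome.)

(4, 7)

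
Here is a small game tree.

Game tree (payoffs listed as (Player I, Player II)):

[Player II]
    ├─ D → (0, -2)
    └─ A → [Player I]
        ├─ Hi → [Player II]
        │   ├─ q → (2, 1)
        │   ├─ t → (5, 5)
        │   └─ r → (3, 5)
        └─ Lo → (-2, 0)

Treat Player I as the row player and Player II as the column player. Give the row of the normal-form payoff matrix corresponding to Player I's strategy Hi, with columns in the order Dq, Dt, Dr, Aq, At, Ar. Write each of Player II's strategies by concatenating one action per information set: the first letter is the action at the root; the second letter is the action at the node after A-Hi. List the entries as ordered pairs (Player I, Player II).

(0,-2) (0,-2) (0,-2) (2,1) (5,5) (3,5)

vs Dq: Player II plays D → (0, -2)
vs Dt: Player II plays D → (0, -2)
vs Dr: Player II plays D → (0, -2)
vs Aq: Player II plays A → Player I plays Hi at [A] → Player II plays q at [A-Hi] → (2, 1)
vs At: Player II plays A → Player I plays Hi at [A] → Player II plays t at [A-Hi] → (5, 5)
vs Ar: Player II plays A → Player I plays Hi at [A] → Player II plays r at [A-Hi] → (3, 5)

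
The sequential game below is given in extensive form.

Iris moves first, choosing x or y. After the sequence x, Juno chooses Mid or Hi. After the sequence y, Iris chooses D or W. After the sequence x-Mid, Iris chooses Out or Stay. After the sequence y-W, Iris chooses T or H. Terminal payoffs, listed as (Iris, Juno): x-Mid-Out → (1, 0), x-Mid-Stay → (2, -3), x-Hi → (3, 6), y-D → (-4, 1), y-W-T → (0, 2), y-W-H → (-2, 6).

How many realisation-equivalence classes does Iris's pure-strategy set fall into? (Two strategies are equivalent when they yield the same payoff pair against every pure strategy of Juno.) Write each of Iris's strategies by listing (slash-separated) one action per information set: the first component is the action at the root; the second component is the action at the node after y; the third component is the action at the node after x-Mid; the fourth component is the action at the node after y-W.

5

Iris has 16 pure strategies: x/D/Out/T, x/D/Out/H, x/D/Stay/T, x/D/Stay/H, x/W/Out/T, x/W/Out/H, x/W/Stay/T, x/W/Stay/H, y/D/Out/T, y/D/Out/H, y/D/Stay/T, y/D/Stay/H, y/W/Out/T, y/W/Out/H, y/W/Stay/T, y/W/Stay/H. Columns: Mid, Hi.
{x/D/Out/T, x/D/Out/H, x/W/Out/T, x/W/Out/H} → row (1,0) (3,6)
{x/D/Stay/T, x/D/Stay/H, x/W/Stay/T, x/W/Stay/H} → row (2,-3) (3,6)
{y/D/Out/T, y/D/Out/H, y/D/Stay/T, y/D/Stay/H} → row (-4,1) (-4,1)
{y/W/Out/T, y/W/Stay/T} → row (0,2) (0,2)
{y/W/Out/H, y/W/Stay/H} → row (-2,6) (-2,6)
That's 5 distinct rows out of 16 strategies.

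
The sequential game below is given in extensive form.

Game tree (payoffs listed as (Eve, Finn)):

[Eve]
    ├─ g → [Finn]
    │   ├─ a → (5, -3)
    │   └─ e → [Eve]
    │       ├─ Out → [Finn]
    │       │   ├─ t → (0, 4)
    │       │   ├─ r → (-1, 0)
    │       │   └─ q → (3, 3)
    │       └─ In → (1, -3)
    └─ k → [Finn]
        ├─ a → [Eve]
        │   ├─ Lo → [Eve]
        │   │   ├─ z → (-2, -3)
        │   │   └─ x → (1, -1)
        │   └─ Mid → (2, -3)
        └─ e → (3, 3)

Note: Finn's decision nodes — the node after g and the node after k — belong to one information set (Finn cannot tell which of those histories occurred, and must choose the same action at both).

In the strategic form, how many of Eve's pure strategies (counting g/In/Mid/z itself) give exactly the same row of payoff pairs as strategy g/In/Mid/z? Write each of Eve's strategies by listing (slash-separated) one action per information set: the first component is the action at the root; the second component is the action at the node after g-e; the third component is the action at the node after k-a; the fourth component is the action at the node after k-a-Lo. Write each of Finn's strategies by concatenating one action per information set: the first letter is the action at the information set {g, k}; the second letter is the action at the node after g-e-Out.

Row for g/In/Mid/z (columns at, ar, aq, et, er, eq): (5,-3) (5,-3) (5,-3) (1,-3) (1,-3) (1,-3).
Under g/In/Mid/z, Eve's choice at the node after k-a and at the node after k-a-Lo can never be reached regardless of what Finn does, so varying those choices leaves every outcome unchanged.
Holding the reachable choices fixed and varying the unreachable ones freely already gives 2 × 2 = 4 equivalent strategies.
No other strategy reproduces this row, so those 4 are the full class: g/In/Lo/z, g/In/Lo/x, g/In/Mid/z, g/In/Mid/x.

4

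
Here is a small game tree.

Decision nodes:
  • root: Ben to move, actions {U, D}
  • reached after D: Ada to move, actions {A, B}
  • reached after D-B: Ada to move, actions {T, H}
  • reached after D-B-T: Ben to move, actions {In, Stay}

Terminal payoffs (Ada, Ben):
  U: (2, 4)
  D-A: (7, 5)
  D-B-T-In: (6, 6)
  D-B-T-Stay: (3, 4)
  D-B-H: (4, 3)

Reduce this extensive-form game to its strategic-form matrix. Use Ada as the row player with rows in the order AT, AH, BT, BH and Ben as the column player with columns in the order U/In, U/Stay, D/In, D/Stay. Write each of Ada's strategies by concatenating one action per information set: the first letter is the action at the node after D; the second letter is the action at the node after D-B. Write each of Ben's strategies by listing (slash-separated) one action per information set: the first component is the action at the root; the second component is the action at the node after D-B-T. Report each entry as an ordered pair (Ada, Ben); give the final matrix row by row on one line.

AT: (2,4) (2,4) (7,5) (7,5) | AH: (2,4) (2,4) (7,5) (7,5) | BT: (2,4) (2,4) (6,6) (3,4) | BH: (2,4) (2,4) (4,3) (4,3)

Row AT: U/In→(2,4), U/Stay→(2,4), D/In→(7,5), D/Stay→(7,5)
Row AH: U/In→(2,4), U/Stay→(2,4), D/In→(7,5), D/Stay→(7,5)
Row BT: U/In→(2,4), U/Stay→(2,4), D/In→(6,6), D/Stay→(3,4)
Row BH: U/In→(2,4), U/Stay→(2,4), D/In→(4,3), D/Stay→(4,3)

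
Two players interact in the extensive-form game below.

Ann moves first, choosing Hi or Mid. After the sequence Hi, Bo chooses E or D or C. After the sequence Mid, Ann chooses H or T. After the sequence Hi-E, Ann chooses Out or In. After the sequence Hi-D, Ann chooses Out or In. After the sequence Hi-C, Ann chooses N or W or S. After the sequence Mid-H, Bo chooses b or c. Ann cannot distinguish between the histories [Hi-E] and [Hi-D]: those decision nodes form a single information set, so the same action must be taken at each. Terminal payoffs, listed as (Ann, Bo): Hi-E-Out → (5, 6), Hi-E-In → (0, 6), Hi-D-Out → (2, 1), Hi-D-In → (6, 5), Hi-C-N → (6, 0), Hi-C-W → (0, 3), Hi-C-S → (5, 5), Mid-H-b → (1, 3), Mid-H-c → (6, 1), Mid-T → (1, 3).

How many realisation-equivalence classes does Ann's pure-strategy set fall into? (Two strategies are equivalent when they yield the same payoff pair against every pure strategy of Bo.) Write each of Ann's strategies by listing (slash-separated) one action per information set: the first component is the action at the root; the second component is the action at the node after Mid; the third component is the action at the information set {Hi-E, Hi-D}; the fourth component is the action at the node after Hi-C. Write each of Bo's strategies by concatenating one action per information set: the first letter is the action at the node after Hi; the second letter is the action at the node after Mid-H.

Ann has 24 pure strategies: Hi/H/Out/N, Hi/H/Out/W, Hi/H/Out/S, Hi/H/In/N, Hi/H/In/W, Hi/H/In/S, Hi/T/Out/N, Hi/T/Out/W, Hi/T/Out/S, Hi/T/In/N, Hi/T/In/W, Hi/T/In/S, Mid/H/Out/N, Mid/H/Out/W, Mid/H/Out/S, Mid/H/In/N, Mid/H/In/W, Mid/H/In/S, Mid/T/Out/N, Mid/T/Out/W, Mid/T/Out/S, Mid/T/In/N, Mid/T/In/W, Mid/T/In/S. Columns: Eb, Ec, Db, Dc, Cb, Cc.
{Hi/H/Out/N, Hi/T/Out/N} → row (5,6) (5,6) (2,1) (2,1) (6,0) (6,0)
{Hi/H/Out/W, Hi/T/Out/W} → row (5,6) (5,6) (2,1) (2,1) (0,3) (0,3)
{Hi/H/Out/S, Hi/T/Out/S} → row (5,6) (5,6) (2,1) (2,1) (5,5) (5,5)
{Hi/H/In/N, Hi/T/In/N} → row (0,6) (0,6) (6,5) (6,5) (6,0) (6,0)
{Hi/H/In/W, Hi/T/In/W} → row (0,6) (0,6) (6,5) (6,5) (0,3) (0,3)
{Hi/H/In/S, Hi/T/In/S} → row (0,6) (0,6) (6,5) (6,5) (5,5) (5,5)
{Mid/H/Out/N, Mid/H/Out/W, Mid/H/Out/S, Mid/H/In/N, Mid/H/In/W, Mid/H/In/S} → row (1,3) (6,1) (1,3) (6,1) (1,3) (6,1)
{Mid/T/Out/N, Mid/T/Out/W, Mid/T/Out/S, Mid/T/In/N, Mid/T/In/W, Mid/T/In/S} → row (1,3) (1,3) (1,3) (1,3) (1,3) (1,3)
That's 8 distinct rows out of 24 strategies.

8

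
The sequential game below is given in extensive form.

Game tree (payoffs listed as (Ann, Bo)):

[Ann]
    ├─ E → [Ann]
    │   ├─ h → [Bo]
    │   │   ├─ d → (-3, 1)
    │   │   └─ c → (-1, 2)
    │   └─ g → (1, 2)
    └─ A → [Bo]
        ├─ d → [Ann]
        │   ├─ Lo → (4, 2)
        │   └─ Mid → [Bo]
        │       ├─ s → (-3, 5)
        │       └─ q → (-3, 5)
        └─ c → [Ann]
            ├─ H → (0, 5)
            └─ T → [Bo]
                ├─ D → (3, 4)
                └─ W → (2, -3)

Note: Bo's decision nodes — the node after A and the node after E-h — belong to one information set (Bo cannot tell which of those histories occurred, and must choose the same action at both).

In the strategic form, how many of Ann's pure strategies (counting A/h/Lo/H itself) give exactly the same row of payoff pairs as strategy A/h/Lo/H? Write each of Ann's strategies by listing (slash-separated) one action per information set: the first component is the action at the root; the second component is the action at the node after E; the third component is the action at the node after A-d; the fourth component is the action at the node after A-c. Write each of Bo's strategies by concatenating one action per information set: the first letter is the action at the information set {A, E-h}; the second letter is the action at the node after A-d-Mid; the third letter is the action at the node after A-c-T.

2

Row for A/h/Lo/H (columns dsD, dsW, dqD, dqW, csD, csW, cqD, cqW): (4,2) (4,2) (4,2) (4,2) (0,5) (0,5) (0,5) (0,5).
Under A/h/Lo/H, Ann's choice at the node after E can never be reached regardless of what Bo does, so varying those choices leaves every outcome unchanged.
Holding the reachable choices fixed and varying the unreachable one freely already gives 2 equivalent strategies.
No other strategy reproduces this row, so those 2 are the full class: A/h/Lo/H, A/g/Lo/H.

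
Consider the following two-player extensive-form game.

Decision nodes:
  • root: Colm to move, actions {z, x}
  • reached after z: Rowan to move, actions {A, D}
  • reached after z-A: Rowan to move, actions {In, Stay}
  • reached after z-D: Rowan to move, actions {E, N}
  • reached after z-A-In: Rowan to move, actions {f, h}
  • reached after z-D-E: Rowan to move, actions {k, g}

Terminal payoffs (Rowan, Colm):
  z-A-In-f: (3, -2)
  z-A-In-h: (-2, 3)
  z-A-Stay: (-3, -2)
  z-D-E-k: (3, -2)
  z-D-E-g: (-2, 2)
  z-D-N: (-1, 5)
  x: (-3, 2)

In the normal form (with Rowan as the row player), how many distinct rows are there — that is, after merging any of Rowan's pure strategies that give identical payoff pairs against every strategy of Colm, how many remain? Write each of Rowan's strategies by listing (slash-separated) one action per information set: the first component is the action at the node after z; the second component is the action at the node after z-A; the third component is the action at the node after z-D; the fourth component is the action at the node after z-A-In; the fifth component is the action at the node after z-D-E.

Rowan has 32 pure strategies: A/In/E/f/k, A/In/E/f/g, A/In/E/h/k, A/In/E/h/g, A/In/N/f/k, A/In/N/f/g, A/In/N/h/k, A/In/N/h/g, A/Stay/E/f/k, A/Stay/E/f/g, A/Stay/E/h/k, A/Stay/E/h/g, A/Stay/N/f/k, A/Stay/N/f/g, A/Stay/N/h/k, A/Stay/N/h/g, D/In/E/f/k, D/In/E/f/g, D/In/E/h/k, D/In/E/h/g, D/In/N/f/k, D/In/N/f/g, D/In/N/h/k, D/In/N/h/g, D/Stay/E/f/k, D/Stay/E/f/g, D/Stay/E/h/k, D/Stay/E/h/g, D/Stay/N/f/k, D/Stay/N/f/g, D/Stay/N/h/k, D/Stay/N/h/g. Columns: z, x.
{A/In/E/f/k, A/In/E/f/g, A/In/N/f/k, A/In/N/f/g, D/In/E/f/k, D/In/E/h/k, D/Stay/E/f/k, D/Stay/E/h/k} → row (3,-2) (-3,2)
{A/In/E/h/k, A/In/E/h/g, A/In/N/h/k, A/In/N/h/g} → row (-2,3) (-3,2)
{A/Stay/E/f/k, A/Stay/E/f/g, A/Stay/E/h/k, A/Stay/E/h/g, A/Stay/N/f/k, A/Stay/N/f/g, A/Stay/N/h/k, A/Stay/N/h/g} → row (-3,-2) (-3,2)
{D/In/E/f/g, D/In/E/h/g, D/Stay/E/f/g, D/Stay/E/h/g} → row (-2,2) (-3,2)
{D/In/N/f/k, D/In/N/f/g, D/In/N/h/k, D/In/N/h/g, D/Stay/N/f/k, D/Stay/N/f/g, D/Stay/N/h/k, D/Stay/N/h/g} → row (-1,5) (-3,2)
That's 5 distinct rows out of 32 strategies.

5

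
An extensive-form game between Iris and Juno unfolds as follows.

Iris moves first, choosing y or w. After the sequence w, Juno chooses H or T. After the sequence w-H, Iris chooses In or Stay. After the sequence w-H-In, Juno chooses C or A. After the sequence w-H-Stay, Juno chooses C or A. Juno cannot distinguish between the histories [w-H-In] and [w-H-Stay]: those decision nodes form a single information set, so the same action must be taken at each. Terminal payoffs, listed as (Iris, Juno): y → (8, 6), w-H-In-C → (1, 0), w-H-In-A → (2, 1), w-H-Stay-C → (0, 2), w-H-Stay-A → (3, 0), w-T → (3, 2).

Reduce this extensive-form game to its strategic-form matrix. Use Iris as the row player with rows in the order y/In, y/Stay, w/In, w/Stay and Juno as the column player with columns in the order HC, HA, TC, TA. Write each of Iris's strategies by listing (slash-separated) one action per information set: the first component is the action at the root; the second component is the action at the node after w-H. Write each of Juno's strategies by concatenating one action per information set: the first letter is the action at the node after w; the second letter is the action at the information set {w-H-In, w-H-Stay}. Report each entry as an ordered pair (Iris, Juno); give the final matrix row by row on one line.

y/In: (8,6) (8,6) (8,6) (8,6) | y/Stay: (8,6) (8,6) (8,6) (8,6) | w/In: (1,0) (2,1) (3,2) (3,2) | w/Stay: (0,2) (3,0) (3,2) (3,2)

Row y/In: HC→(8,6), HA→(8,6), TC→(8,6), TA→(8,6)
Row y/Stay: HC→(8,6), HA→(8,6), TC→(8,6), TA→(8,6)
Row w/In: HC→(1,0), HA→(2,1), TC→(3,2), TA→(3,2)
Row w/Stay: HC→(0,2), HA→(3,0), TC→(3,2), TA→(3,2)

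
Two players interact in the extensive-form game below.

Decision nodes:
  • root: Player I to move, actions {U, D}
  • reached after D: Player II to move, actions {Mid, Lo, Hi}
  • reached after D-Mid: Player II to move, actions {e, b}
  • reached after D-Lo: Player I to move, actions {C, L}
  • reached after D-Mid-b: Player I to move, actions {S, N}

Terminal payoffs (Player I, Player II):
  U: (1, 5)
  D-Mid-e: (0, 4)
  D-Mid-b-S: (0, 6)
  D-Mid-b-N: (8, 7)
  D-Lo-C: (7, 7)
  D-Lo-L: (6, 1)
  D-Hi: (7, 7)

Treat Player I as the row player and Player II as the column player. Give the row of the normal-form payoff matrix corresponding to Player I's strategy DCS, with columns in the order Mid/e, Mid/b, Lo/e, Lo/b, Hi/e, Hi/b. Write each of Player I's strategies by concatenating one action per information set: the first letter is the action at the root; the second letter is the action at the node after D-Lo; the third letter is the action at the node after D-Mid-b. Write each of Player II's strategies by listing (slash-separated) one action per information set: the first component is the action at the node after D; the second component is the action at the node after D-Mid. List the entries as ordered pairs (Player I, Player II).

vs Mid/e: Player I plays D → Player II plays Mid at [D] → Player II plays e at [D-Mid] → (0, 4)
vs Mid/b: Player I plays D → Player II plays Mid at [D] → Player II plays b at [D-Mid] → Player I plays S at [D-Mid-b] → (0, 6)
vs Lo/e: Player I plays D → Player II plays Lo at [D] → Player I plays C at [D-Lo] → (7, 7)
vs Lo/b: Player I plays D → Player II plays Lo at [D] → Player I plays C at [D-Lo] → (7, 7)
vs Hi/e: Player I plays D → Player II plays Hi at [D] → (7, 7)
vs Hi/b: Player I plays D → Player II plays Hi at [D] → (7, 7)

(0,4) (0,6) (7,7) (7,7) (7,7) (7,7)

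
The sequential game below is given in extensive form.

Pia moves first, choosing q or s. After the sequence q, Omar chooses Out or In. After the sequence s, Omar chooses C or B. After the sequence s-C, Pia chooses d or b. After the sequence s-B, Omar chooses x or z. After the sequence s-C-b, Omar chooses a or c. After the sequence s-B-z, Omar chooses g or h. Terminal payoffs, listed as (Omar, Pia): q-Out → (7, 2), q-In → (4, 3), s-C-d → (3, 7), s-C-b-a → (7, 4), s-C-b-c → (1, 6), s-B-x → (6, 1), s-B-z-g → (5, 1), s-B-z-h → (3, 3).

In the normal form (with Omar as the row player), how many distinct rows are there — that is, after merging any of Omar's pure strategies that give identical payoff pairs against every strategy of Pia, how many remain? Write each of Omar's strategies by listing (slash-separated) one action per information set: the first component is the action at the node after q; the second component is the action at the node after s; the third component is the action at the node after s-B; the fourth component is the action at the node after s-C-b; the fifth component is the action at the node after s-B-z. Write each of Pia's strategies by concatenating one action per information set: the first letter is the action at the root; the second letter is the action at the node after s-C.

Omar has 32 pure strategies: Out/C/x/a/g, Out/C/x/a/h, Out/C/x/c/g, Out/C/x/c/h, Out/C/z/a/g, Out/C/z/a/h, Out/C/z/c/g, Out/C/z/c/h, Out/B/x/a/g, Out/B/x/a/h, Out/B/x/c/g, Out/B/x/c/h, Out/B/z/a/g, Out/B/z/a/h, Out/B/z/c/g, Out/B/z/c/h, In/C/x/a/g, In/C/x/a/h, In/C/x/c/g, In/C/x/c/h, In/C/z/a/g, In/C/z/a/h, In/C/z/c/g, In/C/z/c/h, In/B/x/a/g, In/B/x/a/h, In/B/x/c/g, In/B/x/c/h, In/B/z/a/g, In/B/z/a/h, In/B/z/c/g, In/B/z/c/h. Columns: qd, qb, sd, sb.
{Out/C/x/a/g, Out/C/x/a/h, Out/C/z/a/g, Out/C/z/a/h} → row (7,2) (7,2) (3,7) (7,4)
{Out/C/x/c/g, Out/C/x/c/h, Out/C/z/c/g, Out/C/z/c/h} → row (7,2) (7,2) (3,7) (1,6)
{Out/B/x/a/g, Out/B/x/a/h, Out/B/x/c/g, Out/B/x/c/h} → row (7,2) (7,2) (6,1) (6,1)
{Out/B/z/a/g, Out/B/z/c/g} → row (7,2) (7,2) (5,1) (5,1)
{Out/B/z/a/h, Out/B/z/c/h} → row (7,2) (7,2) (3,3) (3,3)
{In/C/x/a/g, In/C/x/a/h, In/C/z/a/g, In/C/z/a/h} → row (4,3) (4,3) (3,7) (7,4)
{In/C/x/c/g, In/C/x/c/h, In/C/z/c/g, In/C/z/c/h} → row (4,3) (4,3) (3,7) (1,6)
{In/B/x/a/g, In/B/x/a/h, In/B/x/c/g, In/B/x/c/h} → row (4,3) (4,3) (6,1) (6,1)
{In/B/z/a/g, In/B/z/c/g} → row (4,3) (4,3) (5,1) (5,1)
{In/B/z/a/h, In/B/z/c/h} → row (4,3) (4,3) (3,3) (3,3)
That's 10 distinct rows out of 32 strategies.

10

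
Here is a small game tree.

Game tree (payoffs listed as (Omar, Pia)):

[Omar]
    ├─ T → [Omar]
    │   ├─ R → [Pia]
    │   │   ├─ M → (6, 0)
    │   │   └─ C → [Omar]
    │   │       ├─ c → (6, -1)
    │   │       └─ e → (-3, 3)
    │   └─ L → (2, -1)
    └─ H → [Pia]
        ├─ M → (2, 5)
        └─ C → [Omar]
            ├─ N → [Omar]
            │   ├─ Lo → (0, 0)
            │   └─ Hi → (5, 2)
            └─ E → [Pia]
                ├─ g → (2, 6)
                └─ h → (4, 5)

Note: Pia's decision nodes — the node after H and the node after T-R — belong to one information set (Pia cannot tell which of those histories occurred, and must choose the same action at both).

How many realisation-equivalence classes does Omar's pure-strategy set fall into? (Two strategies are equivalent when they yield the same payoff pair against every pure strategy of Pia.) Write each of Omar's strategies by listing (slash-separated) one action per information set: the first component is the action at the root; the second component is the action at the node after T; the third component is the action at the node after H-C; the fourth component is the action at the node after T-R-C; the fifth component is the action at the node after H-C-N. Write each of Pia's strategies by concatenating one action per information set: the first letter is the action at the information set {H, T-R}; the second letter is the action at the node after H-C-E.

6

Omar has 32 pure strategies: T/R/N/c/Lo, T/R/N/c/Hi, T/R/N/e/Lo, T/R/N/e/Hi, T/R/E/c/Lo, T/R/E/c/Hi, T/R/E/e/Lo, T/R/E/e/Hi, T/L/N/c/Lo, T/L/N/c/Hi, T/L/N/e/Lo, T/L/N/e/Hi, T/L/E/c/Lo, T/L/E/c/Hi, T/L/E/e/Lo, T/L/E/e/Hi, H/R/N/c/Lo, H/R/N/c/Hi, H/R/N/e/Lo, H/R/N/e/Hi, H/R/E/c/Lo, H/R/E/c/Hi, H/R/E/e/Lo, H/R/E/e/Hi, H/L/N/c/Lo, H/L/N/c/Hi, H/L/N/e/Lo, H/L/N/e/Hi, H/L/E/c/Lo, H/L/E/c/Hi, H/L/E/e/Lo, H/L/E/e/Hi. Columns: Mg, Mh, Cg, Ch.
{T/R/N/c/Lo, T/R/N/c/Hi, T/R/E/c/Lo, T/R/E/c/Hi} → row (6,0) (6,0) (6,-1) (6,-1)
{T/R/N/e/Lo, T/R/N/e/Hi, T/R/E/e/Lo, T/R/E/e/Hi} → row (6,0) (6,0) (-3,3) (-3,3)
{T/L/N/c/Lo, T/L/N/c/Hi, T/L/N/e/Lo, T/L/N/e/Hi, T/L/E/c/Lo, T/L/E/c/Hi, T/L/E/e/Lo, T/L/E/e/Hi} → row (2,-1) (2,-1) (2,-1) (2,-1)
{H/R/N/c/Lo, H/R/N/e/Lo, H/L/N/c/Lo, H/L/N/e/Lo} → row (2,5) (2,5) (0,0) (0,0)
{H/R/N/c/Hi, H/R/N/e/Hi, H/L/N/c/Hi, H/L/N/e/Hi} → row (2,5) (2,5) (5,2) (5,2)
{H/R/E/c/Lo, H/R/E/c/Hi, H/R/E/e/Lo, H/R/E/e/Hi, H/L/E/c/Lo, H/L/E/c/Hi, H/L/E/e/Lo, H/L/E/e/Hi} → row (2,5) (2,5) (2,6) (4,5)
That's 6 distinct rows out of 32 strategies.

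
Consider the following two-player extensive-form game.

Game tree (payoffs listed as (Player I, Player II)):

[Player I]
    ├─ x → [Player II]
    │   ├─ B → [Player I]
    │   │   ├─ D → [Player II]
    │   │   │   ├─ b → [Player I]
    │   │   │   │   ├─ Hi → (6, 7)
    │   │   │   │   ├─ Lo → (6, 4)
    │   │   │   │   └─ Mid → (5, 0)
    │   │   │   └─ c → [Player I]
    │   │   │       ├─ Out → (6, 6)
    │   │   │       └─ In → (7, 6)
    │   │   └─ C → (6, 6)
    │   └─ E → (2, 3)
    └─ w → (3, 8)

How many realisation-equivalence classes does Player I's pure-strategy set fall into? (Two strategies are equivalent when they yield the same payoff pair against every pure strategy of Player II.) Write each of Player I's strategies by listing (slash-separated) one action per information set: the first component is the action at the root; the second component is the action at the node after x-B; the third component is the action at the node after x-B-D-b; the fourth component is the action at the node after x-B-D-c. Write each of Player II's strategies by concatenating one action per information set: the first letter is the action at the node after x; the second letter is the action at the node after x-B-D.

Player I has 24 pure strategies: x/D/Hi/Out, x/D/Hi/In, x/D/Lo/Out, x/D/Lo/In, x/D/Mid/Out, x/D/Mid/In, x/C/Hi/Out, x/C/Hi/In, x/C/Lo/Out, x/C/Lo/In, x/C/Mid/Out, x/C/Mid/In, w/D/Hi/Out, w/D/Hi/In, w/D/Lo/Out, w/D/Lo/In, w/D/Mid/Out, w/D/Mid/In, w/C/Hi/Out, w/C/Hi/In, w/C/Lo/Out, w/C/Lo/In, w/C/Mid/Out, w/C/Mid/In. Columns: Bb, Bc, Eb, Ec.
{x/D/Hi/Out} → row (6,7) (6,6) (2,3) (2,3)
{x/D/Hi/In} → row (6,7) (7,6) (2,3) (2,3)
{x/D/Lo/Out} → row (6,4) (6,6) (2,3) (2,3)
{x/D/Lo/In} → row (6,4) (7,6) (2,3) (2,3)
{x/D/Mid/Out} → row (5,0) (6,6) (2,3) (2,3)
{x/D/Mid/In} → row (5,0) (7,6) (2,3) (2,3)
{x/C/Hi/Out, x/C/Hi/In, x/C/Lo/Out, x/C/Lo/In, x/C/Mid/Out, x/C/Mid/In} → row (6,6) (6,6) (2,3) (2,3)
{w/D/Hi/Out, w/D/Hi/In, w/D/Lo/Out, w/D/Lo/In, w/D/Mid/Out, w/D/Mid/In, w/C/Hi/Out, w/C/Hi/In, w/C/Lo/Out, w/C/Lo/In, w/C/Mid/Out, w/C/Mid/In} → row (3,8) (3,8) (3,8) (3,8)
That's 8 distinct rows out of 24 strategies.

8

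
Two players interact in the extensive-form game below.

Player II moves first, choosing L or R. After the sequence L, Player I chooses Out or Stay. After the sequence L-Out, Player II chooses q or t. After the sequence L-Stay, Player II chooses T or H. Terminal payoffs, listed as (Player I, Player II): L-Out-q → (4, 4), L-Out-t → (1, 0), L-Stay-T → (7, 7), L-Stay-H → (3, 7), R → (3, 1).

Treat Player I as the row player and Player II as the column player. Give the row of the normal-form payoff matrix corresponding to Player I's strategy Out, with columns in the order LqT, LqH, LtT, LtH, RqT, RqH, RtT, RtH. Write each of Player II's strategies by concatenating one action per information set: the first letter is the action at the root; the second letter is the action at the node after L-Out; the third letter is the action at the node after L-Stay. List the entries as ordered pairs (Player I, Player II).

(4,4) (4,4) (1,0) (1,0) (3,1) (3,1) (3,1) (3,1)

vs LqT: Player II plays L → Player I plays Out at [L] → Player II plays q at [L-Out] → (4, 4)
vs LqH: Player II plays L → Player I plays Out at [L] → Player II plays q at [L-Out] → (4, 4)
vs LtT: Player II plays L → Player I plays Out at [L] → Player II plays t at [L-Out] → (1, 0)
vs LtH: Player II plays L → Player I plays Out at [L] → Player II plays t at [L-Out] → (1, 0)
vs RqT: Player II plays R → (3, 1)
vs RqH: Player II plays R → (3, 1)
vs RtT: Player II plays R → (3, 1)
vs RtH: Player II plays R → (3, 1)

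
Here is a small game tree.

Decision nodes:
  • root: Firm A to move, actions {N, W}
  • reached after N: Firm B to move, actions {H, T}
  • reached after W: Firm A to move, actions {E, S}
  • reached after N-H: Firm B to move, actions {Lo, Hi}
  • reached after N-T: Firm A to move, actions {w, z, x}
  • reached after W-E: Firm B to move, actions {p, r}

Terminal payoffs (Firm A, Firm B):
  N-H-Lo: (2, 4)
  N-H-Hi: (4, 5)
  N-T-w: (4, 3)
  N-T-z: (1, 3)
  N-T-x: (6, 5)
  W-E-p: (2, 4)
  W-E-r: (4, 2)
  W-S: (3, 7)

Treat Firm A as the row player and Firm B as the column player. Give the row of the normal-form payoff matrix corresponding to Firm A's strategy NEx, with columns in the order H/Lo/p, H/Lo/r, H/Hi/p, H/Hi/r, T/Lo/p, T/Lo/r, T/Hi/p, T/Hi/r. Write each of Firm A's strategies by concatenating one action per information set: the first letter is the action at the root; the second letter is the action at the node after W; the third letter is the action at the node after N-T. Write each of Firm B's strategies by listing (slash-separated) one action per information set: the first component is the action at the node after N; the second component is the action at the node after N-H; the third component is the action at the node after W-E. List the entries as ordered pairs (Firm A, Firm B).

(2,4) (2,4) (4,5) (4,5) (6,5) (6,5) (6,5) (6,5)

vs H/Lo/p: Firm A plays N → Firm B plays H at [N] → Firm B plays Lo at [N-H] → (2, 4)
vs H/Lo/r: Firm A plays N → Firm B plays H at [N] → Firm B plays Lo at [N-H] → (2, 4)
vs H/Hi/p: Firm A plays N → Firm B plays H at [N] → Firm B plays Hi at [N-H] → (4, 5)
vs H/Hi/r: Firm A plays N → Firm B plays H at [N] → Firm B plays Hi at [N-H] → (4, 5)
vs T/Lo/p: Firm A plays N → Firm B plays T at [N] → Firm A plays x at [N-T] → (6, 5)
vs T/Lo/r: Firm A plays N → Firm B plays T at [N] → Firm A plays x at [N-T] → (6, 5)
vs T/Hi/p: Firm A plays N → Firm B plays T at [N] → Firm A plays x at [N-T] → (6, 5)
vs T/Hi/r: Firm A plays N → Firm B plays T at [N] → Firm A plays x at [N-T] → (6, 5)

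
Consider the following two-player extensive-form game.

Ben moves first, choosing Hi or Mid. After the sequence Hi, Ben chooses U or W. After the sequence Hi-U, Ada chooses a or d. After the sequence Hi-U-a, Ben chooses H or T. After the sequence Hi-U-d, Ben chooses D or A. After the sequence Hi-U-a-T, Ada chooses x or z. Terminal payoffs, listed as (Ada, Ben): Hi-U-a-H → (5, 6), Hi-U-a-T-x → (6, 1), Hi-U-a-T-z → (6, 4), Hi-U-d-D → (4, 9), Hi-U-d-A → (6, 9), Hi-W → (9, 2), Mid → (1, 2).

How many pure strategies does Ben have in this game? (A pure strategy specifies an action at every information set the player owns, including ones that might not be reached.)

16

Ben owns the root with actions {Hi, Mid} — two choices.
Ben owns the node after Hi with actions {U, W} — two choices.
Ben owns the node after Hi-U-a with actions {H, T} — two choices.
Ben owns the node after Hi-U-d with actions {D, A} — two choices.
A pure strategy fixes one action at each information set independently, so the count is the product 2 × 2 × 2 × 2 = 16.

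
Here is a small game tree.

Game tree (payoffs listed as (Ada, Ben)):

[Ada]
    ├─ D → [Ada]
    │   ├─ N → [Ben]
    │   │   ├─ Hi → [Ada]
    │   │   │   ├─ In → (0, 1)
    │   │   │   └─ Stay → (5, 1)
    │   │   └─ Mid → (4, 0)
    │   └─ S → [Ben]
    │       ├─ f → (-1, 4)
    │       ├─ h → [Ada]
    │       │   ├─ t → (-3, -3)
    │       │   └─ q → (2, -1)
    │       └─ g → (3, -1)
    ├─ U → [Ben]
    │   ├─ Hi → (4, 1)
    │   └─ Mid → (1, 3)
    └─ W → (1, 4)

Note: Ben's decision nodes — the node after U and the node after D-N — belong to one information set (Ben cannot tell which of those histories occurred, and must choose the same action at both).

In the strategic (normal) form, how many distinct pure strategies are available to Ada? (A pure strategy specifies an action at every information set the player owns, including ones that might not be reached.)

Ada owns the root with actions {D, U, W} — three choices.
Ada owns the node after D with actions {N, S} — two choices.
Ada owns the node after D-N-Hi with actions {In, Stay} — two choices.
Ada owns the node after D-S-h with actions {t, q} — two choices.
A pure strategy fixes one action at each information set independently, so the count is the product 3 × 2 × 2 × 2 = 24.
(For reference, Ben has 6 pure strategies, giving a 24×6 normal-form matrix.)

24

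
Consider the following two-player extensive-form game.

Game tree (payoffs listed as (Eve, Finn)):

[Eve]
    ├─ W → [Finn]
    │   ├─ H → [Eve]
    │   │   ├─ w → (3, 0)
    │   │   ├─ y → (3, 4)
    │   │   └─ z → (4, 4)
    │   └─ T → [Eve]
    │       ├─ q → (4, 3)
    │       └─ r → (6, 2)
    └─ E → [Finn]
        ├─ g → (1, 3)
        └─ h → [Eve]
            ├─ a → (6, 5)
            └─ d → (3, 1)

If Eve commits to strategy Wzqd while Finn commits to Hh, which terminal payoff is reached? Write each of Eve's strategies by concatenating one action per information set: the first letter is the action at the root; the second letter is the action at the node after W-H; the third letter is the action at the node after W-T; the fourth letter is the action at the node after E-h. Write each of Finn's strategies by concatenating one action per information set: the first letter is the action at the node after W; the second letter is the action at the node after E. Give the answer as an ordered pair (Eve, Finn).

(4, 4)

Trace the play path from the root:
  Eve plays W
  Finn plays H at [W]
  Eve plays z at [W-H]
→ terminal payoff (4, 4).
(Eve's choice at the node after W-T is never reached on this path, so it doesn't affect the outcome.)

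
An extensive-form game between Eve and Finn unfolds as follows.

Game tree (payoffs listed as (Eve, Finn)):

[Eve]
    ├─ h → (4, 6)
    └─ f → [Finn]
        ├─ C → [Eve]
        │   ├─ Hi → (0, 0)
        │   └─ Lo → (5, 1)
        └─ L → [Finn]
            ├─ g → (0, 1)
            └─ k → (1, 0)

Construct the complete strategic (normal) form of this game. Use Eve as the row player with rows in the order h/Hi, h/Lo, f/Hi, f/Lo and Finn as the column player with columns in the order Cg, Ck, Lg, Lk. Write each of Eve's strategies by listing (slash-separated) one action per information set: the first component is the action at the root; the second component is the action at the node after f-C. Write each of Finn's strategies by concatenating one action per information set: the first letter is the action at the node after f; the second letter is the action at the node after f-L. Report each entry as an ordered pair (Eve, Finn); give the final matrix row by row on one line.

           Cg       Ck       Lg       Lk
h/Hi    (4,6)    (4,6)    (4,6)    (4,6)
h/Lo    (4,6)    (4,6)    (4,6)    (4,6)
f/Hi    (0,0)    (0,0)    (0,1)    (1,0)
f/Lo    (5,1)    (5,1)    (0,1)    (1,0)

h/Hi: (4,6) (4,6) (4,6) (4,6) | h/Lo: (4,6) (4,6) (4,6) (4,6) | f/Hi: (0,0) (0,0) (0,1) (1,0) | f/Lo: (5,1) (5,1) (0,1) (1,0)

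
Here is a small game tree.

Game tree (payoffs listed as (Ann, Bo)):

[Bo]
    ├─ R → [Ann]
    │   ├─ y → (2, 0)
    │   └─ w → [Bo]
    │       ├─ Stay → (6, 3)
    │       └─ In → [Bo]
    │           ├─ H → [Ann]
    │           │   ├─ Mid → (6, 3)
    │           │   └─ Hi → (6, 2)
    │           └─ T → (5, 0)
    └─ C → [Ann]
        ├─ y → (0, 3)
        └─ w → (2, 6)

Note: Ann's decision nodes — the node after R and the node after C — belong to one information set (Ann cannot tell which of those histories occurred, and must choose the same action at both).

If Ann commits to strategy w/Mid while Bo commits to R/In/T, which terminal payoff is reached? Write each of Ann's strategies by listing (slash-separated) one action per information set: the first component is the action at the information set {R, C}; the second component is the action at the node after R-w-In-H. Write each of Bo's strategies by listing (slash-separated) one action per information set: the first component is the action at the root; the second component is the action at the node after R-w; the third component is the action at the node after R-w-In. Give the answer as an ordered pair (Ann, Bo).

(5, 0)

Trace the play path from the root:
  Bo plays R
  Ann plays w at [R]
  Bo plays In at [R-w]
  Bo plays T at [R-w-In]
→ terminal payoff (5, 0).
(Ann's choice at the node after R-w-In-H is never reached on this path, so it doesn't affect the outcome.)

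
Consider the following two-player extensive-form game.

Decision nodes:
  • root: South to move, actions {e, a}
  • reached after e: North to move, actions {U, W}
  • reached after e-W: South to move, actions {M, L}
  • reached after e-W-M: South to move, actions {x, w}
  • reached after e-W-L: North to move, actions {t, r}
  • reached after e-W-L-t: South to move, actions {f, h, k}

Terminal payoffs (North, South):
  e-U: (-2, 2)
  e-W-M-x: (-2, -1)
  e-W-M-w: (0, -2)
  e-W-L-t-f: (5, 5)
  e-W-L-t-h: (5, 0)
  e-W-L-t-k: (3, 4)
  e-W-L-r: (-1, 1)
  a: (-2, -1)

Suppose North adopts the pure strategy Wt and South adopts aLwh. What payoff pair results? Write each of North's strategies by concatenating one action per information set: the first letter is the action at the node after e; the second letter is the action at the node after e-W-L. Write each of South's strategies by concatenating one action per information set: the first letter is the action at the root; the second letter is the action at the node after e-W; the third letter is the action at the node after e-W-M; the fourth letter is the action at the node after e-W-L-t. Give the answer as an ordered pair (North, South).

Trace the play path from the root:
  South plays a
→ terminal payoff (-2, -1).
(North's choice at the node after e is never reached on this path, so it doesn't affect the outcome.)

(-2, -1)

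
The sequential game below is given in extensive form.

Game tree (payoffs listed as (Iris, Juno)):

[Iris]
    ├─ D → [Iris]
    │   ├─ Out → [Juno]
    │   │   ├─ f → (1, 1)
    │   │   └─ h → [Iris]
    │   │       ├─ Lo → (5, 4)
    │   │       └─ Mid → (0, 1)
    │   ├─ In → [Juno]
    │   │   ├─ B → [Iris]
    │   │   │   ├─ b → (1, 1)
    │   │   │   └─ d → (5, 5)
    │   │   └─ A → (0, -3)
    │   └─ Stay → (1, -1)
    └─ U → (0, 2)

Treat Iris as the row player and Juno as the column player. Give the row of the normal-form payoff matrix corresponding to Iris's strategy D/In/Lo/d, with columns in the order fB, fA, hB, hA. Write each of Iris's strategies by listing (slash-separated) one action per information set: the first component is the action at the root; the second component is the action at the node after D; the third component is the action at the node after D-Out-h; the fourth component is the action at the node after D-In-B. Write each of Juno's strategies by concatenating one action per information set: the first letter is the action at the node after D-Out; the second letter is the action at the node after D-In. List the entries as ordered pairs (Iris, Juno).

(5,5) (0,-3) (5,5) (0,-3)

vs fB: Iris plays D → Iris plays In at [D] → Juno plays B at [D-In] → Iris plays d at [D-In-B] → (5, 5)
vs fA: Iris plays D → Iris plays In at [D] → Juno plays A at [D-In] → (0, -3)
vs hB: Iris plays D → Iris plays In at [D] → Juno plays B at [D-In] → Iris plays d at [D-In-B] → (5, 5)
vs hA: Iris plays D → Iris plays In at [D] → Juno plays A at [D-In] → (0, -3)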